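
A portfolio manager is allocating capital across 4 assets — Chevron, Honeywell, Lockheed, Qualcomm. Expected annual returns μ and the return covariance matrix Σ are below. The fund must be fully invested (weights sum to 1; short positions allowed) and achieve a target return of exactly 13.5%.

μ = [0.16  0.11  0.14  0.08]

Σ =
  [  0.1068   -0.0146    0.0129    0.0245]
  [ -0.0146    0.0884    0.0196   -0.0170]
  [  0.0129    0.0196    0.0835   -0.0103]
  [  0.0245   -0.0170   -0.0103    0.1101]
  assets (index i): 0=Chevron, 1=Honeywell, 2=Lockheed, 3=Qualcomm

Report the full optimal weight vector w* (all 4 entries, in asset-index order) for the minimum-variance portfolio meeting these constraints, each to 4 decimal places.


x=Σ⁻¹μ = [1.3591  1.3364  1.2451  0.7470]
y=Σ⁻¹𝟙 = [7.6403  12.5085  9.1136  10.1665]
a=μᵀx=0.598533  b=𝟙ᵀx=4.687602  c=𝟙ᵀy=39.428857  D=ac−b²=1.625844
λ₁=(c·0.135−b)/D = (39.428857·0.135−4.687602)/1.625844 = 0.390747
λ₂=(a−b·0.135)/D = (0.598533−4.687602·0.135)/1.625844 = -0.021093
w* = 0.390747·x + -0.021093·y:
  w_0 = 0.390747·1.3591 + -0.021093·7.6403 = 0.3699  (Chevron)
  w_1 = 0.390747·1.3364 + -0.021093·12.5085 = 0.2584  (Honeywell)
  w_2 = 0.390747·1.2451 + -0.021093·9.1136 = 0.2943  (Lockheed)
  w_3 = 0.390747·0.7470 + -0.021093·10.1665 = 0.0775  (Qualcomm)
Σw_i=1.0000  μᵀw=0.1350
σ²=wᵀΣw=λ₁·μ_p+λ₂ = 0.390747·0.135 + -0.021093 = 0.031658 ≈ 0.0317

0.3699  0.2584  0.2943  0.0775


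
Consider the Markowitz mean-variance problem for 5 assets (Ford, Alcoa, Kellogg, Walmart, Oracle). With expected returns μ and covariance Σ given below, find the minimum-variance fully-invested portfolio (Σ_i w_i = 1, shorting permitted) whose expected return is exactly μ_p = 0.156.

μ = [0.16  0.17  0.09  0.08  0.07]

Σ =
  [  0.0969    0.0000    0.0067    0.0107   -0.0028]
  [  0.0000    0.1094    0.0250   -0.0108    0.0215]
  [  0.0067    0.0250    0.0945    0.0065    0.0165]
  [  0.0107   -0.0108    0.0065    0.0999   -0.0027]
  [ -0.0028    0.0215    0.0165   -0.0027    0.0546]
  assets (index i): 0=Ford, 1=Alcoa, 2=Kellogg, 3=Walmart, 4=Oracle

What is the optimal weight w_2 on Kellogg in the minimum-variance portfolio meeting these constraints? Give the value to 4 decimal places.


0.0089

g=Σ⁻¹μ = [1.5667  1.4190  0.2793  0.7887  0.7583]
h=Σ⁻¹𝟙 = [9.3453  5.9300  4.9856  9.7429  15.4343]
a=μᵀg=0.633204  b=𝟙ᵀg=4.811899  c=𝟙ᵀh=45.438208  D=ac−b²=5.617272
λ₁=(c·0.156−b)/D = (45.438208·0.156−4.811899)/5.617272 = 0.405261
λ₂=(a−b·0.156)/D = (0.633204−4.811899·0.156)/5.617272 = -0.020909
w* = 0.405261·g + -0.020909·h:
  w_0 = 0.405261·1.5667 + -0.020909·9.3453 = 0.4395  (Ford)
  w_1 = 0.405261·1.4190 + -0.020909·5.9300 = 0.4511  (Alcoa)
  w_2 = 0.405261·0.2793 + -0.020909·4.9856 = 0.0089  (Kellogg)
  w_3 = 0.405261·0.7887 + -0.020909·9.7429 = 0.1159  (Walmart)
  w_4 = 0.405261·0.7583 + -0.020909·15.4343 = -0.0154  (Oracle)
Σw_i=1.0000  μᵀw=0.1560
σ²=wᵀΣw=λ₁·μ_p+λ₂ = 0.405261·0.156 + -0.020909 = 0.042312 ≈ 0.0423


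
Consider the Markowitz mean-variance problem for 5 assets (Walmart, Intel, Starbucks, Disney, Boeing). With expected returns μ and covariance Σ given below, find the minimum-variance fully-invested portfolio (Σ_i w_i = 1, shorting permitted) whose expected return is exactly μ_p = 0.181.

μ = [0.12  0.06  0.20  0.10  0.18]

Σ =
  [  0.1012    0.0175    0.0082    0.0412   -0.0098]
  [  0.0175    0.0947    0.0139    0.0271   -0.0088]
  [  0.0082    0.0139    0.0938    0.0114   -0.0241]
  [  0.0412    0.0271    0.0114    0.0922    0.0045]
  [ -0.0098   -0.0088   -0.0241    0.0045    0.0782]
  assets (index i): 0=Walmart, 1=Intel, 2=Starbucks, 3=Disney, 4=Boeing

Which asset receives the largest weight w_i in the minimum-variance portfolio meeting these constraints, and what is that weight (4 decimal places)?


u=Σ⁻¹μ = [1.2641  0.3218  2.8540  -0.0928  3.3813]
v=Σ⁻¹𝟙 = [8.3202  8.1945  13.2647  2.1659  18.7159]
a=μᵀu=1.341168  b=𝟙ᵀu=7.728497  c=𝟙ᵀv=50.661270  D=ac−b²=8.215601
λ₁=(c·0.181−b)/D = (50.661270·0.181−7.728497)/8.215601 = 0.175422
λ₂=(a−b·0.181)/D = (1.341168−7.728497·0.181)/8.215601 = -0.007022
w* = 0.175422·u + -0.007022·v:
  w_0 = 0.175422·1.2641 + -0.007022·8.3202 = 0.1633  (Walmart)
  w_1 = 0.175422·0.3218 + -0.007022·8.1945 = -0.0011  (Intel)
  w_2 = 0.175422·2.8540 + -0.007022·13.2647 = 0.4075  (Starbucks)
  w_3 = 0.175422·-0.0928 + -0.007022·2.1659 = -0.0315  (Disney)
  w_4 = 0.175422·3.3813 + -0.007022·18.7159 = 0.4617  (Boeing)
Σw_i=1.0000  μᵀw=0.1810
σ²=wᵀΣw=λ₁·μ_p+λ₂ = 0.175422·0.181 + -0.007022 = 0.024729 ≈ 0.0247

Boeing (0.4617)


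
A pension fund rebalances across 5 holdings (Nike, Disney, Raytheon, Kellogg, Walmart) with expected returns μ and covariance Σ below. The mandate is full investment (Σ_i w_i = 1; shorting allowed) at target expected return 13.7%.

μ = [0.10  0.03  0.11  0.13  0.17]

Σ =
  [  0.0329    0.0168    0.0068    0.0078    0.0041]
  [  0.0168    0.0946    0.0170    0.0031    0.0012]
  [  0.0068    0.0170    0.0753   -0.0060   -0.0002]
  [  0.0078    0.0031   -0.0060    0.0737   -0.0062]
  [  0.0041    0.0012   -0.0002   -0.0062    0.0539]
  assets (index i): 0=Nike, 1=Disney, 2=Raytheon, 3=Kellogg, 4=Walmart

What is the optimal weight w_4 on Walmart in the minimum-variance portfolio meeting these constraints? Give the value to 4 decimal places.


0.3695

u=Σ⁻¹μ = [2.0750  -0.4327  1.5359  1.9598  3.2369]
v=Σ⁻¹𝟙 = [20.2758  4.1909  11.6483  13.7546  18.5426]
a=μᵀu=1.168521  b=𝟙ᵀu=8.374960  c=𝟙ᵀv=68.412163  D=ac−b²=9.801063
λ₁=(c·0.137−b)/D = (68.412163·0.137−8.374960)/9.801063 = 0.101775
λ₂=(a−b·0.137)/D = (1.168521−8.374960·0.137)/9.801063 = 0.002158
w* = 0.101775·u + 0.002158·v:
  w_0 = 0.101775·2.0750 + 0.002158·20.2758 = 0.2549  (Nike)
  w_1 = 0.101775·-0.4327 + 0.002158·4.1909 = -0.0350  (Disney)
  w_2 = 0.101775·1.5359 + 0.002158·11.6483 = 0.1815  (Raytheon)
  w_3 = 0.101775·1.9598 + 0.002158·13.7546 = 0.2291  (Kellogg)
  w_4 = 0.101775·3.2369 + 0.002158·18.5426 = 0.3695  (Walmart)
Σw_i=1.0000  μᵀw=0.1370
σ²=wᵀΣw=λ₁·μ_p+λ₂ = 0.101775·0.137 + 0.002158 = 0.016101 ≈ 0.0161


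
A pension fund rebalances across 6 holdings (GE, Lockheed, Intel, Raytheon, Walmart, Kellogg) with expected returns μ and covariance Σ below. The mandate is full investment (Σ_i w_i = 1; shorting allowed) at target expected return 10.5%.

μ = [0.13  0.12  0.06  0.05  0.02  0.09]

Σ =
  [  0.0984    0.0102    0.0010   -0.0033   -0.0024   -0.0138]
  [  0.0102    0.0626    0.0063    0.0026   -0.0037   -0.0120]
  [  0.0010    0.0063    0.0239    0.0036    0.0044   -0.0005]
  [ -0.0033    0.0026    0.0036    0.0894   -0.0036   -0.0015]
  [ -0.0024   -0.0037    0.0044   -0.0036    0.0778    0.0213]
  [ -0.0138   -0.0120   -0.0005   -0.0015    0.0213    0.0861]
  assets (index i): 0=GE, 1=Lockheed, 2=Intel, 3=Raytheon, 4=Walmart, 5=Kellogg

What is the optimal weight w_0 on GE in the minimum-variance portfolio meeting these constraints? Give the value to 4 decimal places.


x=Σ⁻¹μ = [1.3502  1.7694  1.9695  0.4992  -0.1329  1.5613]
y=Σ⁻¹𝟙 = [10.8703  13.3418  34.9998  10.3632  8.6375  13.4632]
a=μᵀx=0.668845  b=𝟙ᵀx=7.016734  c=𝟙ᵀy=91.675751  D=ac−b²=12.082270
λ₁=(c·0.105−b)/D = (91.675751·0.105−7.016734)/12.082270 = 0.215954
λ₂=(a−b·0.105)/D = (0.668845−7.016734·0.105)/12.082270 = -0.005621
w* = 0.215954·x + -0.005621·y:
  w_0 = 0.215954·1.3502 + -0.005621·10.8703 = 0.2305  (GE)
  w_1 = 0.215954·1.7694 + -0.005621·13.3418 = 0.3071  (Lockheed)
  w_2 = 0.215954·1.9695 + -0.005621·34.9998 = 0.2286  (Intel)
  w_3 = 0.215954·0.4992 + -0.005621·10.3632 = 0.0496  (Raytheon)
  w_4 = 0.215954·-0.1329 + -0.005621·8.6375 = -0.0772  (Walmart)
  w_5 = 0.215954·1.5613 + -0.005621·13.4632 = 0.2615  (Kellogg)
Σw_i=1.0000  μᵀw=0.1050
σ²=wᵀΣw=λ₁·μ_p+λ₂ = 0.215954·0.105 + -0.005621 = 0.017054 ≈ 0.0171

0.2305


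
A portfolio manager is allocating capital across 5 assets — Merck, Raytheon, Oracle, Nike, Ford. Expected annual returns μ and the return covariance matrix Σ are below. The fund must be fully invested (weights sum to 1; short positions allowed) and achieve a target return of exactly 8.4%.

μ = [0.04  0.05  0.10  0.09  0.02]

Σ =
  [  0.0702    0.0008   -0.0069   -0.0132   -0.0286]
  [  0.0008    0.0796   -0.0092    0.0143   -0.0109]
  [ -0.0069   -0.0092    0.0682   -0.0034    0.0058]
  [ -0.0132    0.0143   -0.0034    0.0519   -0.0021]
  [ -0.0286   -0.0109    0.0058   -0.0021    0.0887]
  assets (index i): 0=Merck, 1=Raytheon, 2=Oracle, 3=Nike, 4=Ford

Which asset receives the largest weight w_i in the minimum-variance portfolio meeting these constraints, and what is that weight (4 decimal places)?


Nike (0.4239)

u=Σ⁻¹μ = [1.4022  0.5321  1.7261  2.0847  0.6795]
v=Σ⁻¹𝟙 = [29.5819  12.8632  18.8043  25.3598  21.7637]
a=μᵀu=0.456511  b=𝟙ᵀu=6.424525  c=𝟙ᵀv=108.372995  D=ac−b²=8.198939
λ₁=(c·0.084−b)/D = (108.372995·0.084−6.424525)/8.198939 = 0.326726
λ₂=(a−b·0.084)/D = (0.456511−6.424525·0.084)/8.198939 = -0.010141
w* = 0.326726·u + -0.010141·v:
  w_0 = 0.326726·1.4022 + -0.010141·29.5819 = 0.1581  (Merck)
  w_1 = 0.326726·0.5321 + -0.010141·12.8632 = 0.0434  (Raytheon)
  w_2 = 0.326726·1.7261 + -0.010141·18.8043 = 0.3732  (Oracle)
  w_3 = 0.326726·2.0847 + -0.010141·25.3598 = 0.4239  (Nike)
  w_4 = 0.326726·0.6795 + -0.010141·21.7637 = 0.0013  (Ford)
Σw_i=1.0000  μᵀw=0.0840
σ²=wᵀΣw=λ₁·μ_p+λ₂ = 0.326726·0.084 + -0.010141 = 0.017304 ≈ 0.0173


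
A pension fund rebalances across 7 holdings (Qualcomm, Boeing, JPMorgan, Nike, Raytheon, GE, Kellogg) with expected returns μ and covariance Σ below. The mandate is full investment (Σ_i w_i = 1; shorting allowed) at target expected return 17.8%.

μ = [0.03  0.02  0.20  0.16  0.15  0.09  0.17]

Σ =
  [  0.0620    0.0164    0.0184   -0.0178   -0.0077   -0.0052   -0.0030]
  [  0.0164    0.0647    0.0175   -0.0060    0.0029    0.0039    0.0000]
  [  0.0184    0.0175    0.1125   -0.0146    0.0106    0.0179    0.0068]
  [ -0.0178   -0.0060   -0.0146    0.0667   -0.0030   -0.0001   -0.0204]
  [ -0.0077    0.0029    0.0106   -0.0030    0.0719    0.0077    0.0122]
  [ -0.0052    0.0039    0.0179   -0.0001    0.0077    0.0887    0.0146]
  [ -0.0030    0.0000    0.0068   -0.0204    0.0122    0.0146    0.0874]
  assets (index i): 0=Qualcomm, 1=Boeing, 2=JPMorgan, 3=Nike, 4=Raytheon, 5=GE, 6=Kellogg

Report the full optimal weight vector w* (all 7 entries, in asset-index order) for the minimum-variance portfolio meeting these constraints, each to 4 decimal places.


0.0684  -0.1076  0.2307  0.3996  0.1642  -0.0225  0.2672

x=Σ⁻¹μ = [1.5459  -0.2705  1.7409  4.0184  1.7232  0.2051  2.5258]
y=Σ⁻¹𝟙 = [23.5338  10.0443  3.7341  28.3158  13.2017  7.8060  15.4213]
a=μᵀx=1.738406  b=𝟙ᵀx=11.488669  c=𝟙ᵀy=102.057030  D=ac−b²=45.426998
λ₁=(c·0.178−b)/D = (102.057030·0.178−11.488669)/45.426998 = 0.146994
λ₂=(a−b·0.178)/D = (1.738406−11.488669·0.178)/45.426998 = -0.006749
w* = 0.146994·x + -0.006749·y:
  w_0 = 0.146994·1.5459 + -0.006749·23.5338 = 0.0684  (Qualcomm)
  w_1 = 0.146994·-0.2705 + -0.006749·10.0443 = -0.1076  (Boeing)
  w_2 = 0.146994·1.7409 + -0.006749·3.7341 = 0.2307  (JPMorgan)
  w_3 = 0.146994·4.0184 + -0.006749·28.3158 = 0.3996  (Nike)
  w_4 = 0.146994·1.7232 + -0.006749·13.2017 = 0.1642  (Raytheon)
  w_5 = 0.146994·0.2051 + -0.006749·7.8060 = -0.0225  (GE)
  w_6 = 0.146994·2.5258 + -0.006749·15.4213 = 0.2672  (Kellogg)
Σw_i=1.0000  μᵀw=0.1780
σ²=wᵀΣw=λ₁·μ_p+λ₂ = 0.146994·0.178 + -0.006749 = 0.019416 ≈ 0.0194


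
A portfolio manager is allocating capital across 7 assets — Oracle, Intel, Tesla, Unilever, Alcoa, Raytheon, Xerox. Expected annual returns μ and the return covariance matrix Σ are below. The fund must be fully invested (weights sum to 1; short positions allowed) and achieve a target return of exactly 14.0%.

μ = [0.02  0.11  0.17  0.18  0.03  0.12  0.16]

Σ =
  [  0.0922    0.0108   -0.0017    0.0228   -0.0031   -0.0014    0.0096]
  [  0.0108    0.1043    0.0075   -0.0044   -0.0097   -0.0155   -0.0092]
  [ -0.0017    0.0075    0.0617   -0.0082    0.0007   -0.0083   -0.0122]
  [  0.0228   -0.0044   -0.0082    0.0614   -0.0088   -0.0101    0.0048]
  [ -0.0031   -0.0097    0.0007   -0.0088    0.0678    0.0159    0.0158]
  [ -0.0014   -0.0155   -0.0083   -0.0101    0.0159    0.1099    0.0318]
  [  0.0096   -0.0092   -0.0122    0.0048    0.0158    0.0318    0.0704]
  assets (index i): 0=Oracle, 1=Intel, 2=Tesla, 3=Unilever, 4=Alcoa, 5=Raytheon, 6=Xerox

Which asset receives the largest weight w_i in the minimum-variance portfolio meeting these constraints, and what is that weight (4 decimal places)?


u=Σ⁻¹μ = [-1.0962  1.4825  3.7062  3.9870  0.2444  1.2076  2.3861]
v=Σ⁻¹𝟙 = [4.1538  12.2023  20.7061  21.2796  14.7382  9.4228  9.8061]
a=μᵀu=2.022876  b=𝟙ᵀu=11.917553  c=𝟙ᵀv=92.308892  D=ac−b²=44.701399
λ₁=(c·0.140−b)/D = (92.308892·0.140−11.917553)/44.701399 = 0.022498
λ₂=(a−b·0.140)/D = (2.022876−11.917553·0.140)/44.701399 = 0.007929
w* = 0.022498·u + 0.007929·v:
  w_0 = 0.022498·-1.0962 + 0.007929·4.1538 = 0.0083  (Oracle)
  w_1 = 0.022498·1.4825 + 0.007929·12.2023 = 0.1301  (Intel)
  w_2 = 0.022498·3.7062 + 0.007929·20.7061 = 0.2476  (Tesla)
  w_3 = 0.022498·3.9870 + 0.007929·21.2796 = 0.2584  (Unilever)
  w_4 = 0.022498·0.2444 + 0.007929·14.7382 = 0.1224  (Alcoa)
  w_5 = 0.022498·1.2076 + 0.007929·9.4228 = 0.1019  (Raytheon)
  w_6 = 0.022498·2.3861 + 0.007929·9.8061 = 0.1314  (Xerox)
Σw_i=1.0000  μᵀw=0.1400
σ²=wᵀΣw=λ₁·μ_p+λ₂ = 0.022498·0.140 + 0.007929 = 0.011078 ≈ 0.0111

Unilever (0.2584)


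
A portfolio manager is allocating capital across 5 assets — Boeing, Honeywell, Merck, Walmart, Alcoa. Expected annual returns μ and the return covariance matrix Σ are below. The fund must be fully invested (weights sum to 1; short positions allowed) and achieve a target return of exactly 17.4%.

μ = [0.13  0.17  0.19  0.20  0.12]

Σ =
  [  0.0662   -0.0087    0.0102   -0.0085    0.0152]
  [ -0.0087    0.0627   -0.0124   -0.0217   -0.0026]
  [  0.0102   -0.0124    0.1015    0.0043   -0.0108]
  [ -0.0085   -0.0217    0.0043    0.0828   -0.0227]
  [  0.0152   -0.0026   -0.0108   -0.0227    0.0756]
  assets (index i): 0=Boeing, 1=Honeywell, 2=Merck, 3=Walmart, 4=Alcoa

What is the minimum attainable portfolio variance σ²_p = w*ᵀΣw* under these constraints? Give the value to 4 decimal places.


0.0112

u=Σ⁻¹μ = [2.1788  5.2632  2.4250  4.7426  3.1007]
v=Σ⁻¹𝟙 = [15.7566  30.9171  13.1492  26.8928  21.0762]
a=μᵀu=2.959342  b=𝟙ᵀu=17.710305  c=𝟙ᵀv=107.791844  D=ac−b²=5.338077
λ₁=(c·0.174−b)/D = (107.791844·0.174−17.710305)/5.338077 = 0.195853
λ₂=(a−b·0.174)/D = (2.959342−17.710305·0.174)/5.338077 = -0.022902
w* = 0.195853·u + -0.022902·v:
  w_0 = 0.195853·2.1788 + -0.022902·15.7566 = 0.0659  (Boeing)
  w_1 = 0.195853·5.2632 + -0.022902·30.9171 = 0.3228  (Honeywell)
  w_2 = 0.195853·2.4250 + -0.022902·13.1492 = 0.1738  (Merck)
  w_3 = 0.195853·4.7426 + -0.022902·26.8928 = 0.3130  (Walmart)
  w_4 = 0.195853·3.1007 + -0.022902·21.0762 = 0.1246  (Alcoa)
Σw_i=1.0000  μᵀw=0.1740
σ²=wᵀΣw=λ₁·μ_p+λ₂ = 0.195853·0.174 + -0.022902 = 0.011177 ≈ 0.0112


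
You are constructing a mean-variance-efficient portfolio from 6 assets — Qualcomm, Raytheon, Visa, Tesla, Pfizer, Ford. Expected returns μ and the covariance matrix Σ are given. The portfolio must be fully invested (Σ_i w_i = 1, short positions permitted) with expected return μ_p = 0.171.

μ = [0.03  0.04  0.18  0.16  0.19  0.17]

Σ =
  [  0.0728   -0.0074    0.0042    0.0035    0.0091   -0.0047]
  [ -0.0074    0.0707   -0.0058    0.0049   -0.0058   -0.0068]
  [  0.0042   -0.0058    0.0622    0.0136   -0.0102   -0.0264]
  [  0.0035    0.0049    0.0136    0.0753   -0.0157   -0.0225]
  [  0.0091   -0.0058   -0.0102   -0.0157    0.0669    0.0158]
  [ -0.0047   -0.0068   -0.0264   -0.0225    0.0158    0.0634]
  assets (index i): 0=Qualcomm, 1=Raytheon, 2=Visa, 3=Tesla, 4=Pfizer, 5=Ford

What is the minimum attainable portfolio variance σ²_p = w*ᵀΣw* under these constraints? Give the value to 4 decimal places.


p=Σ⁻¹μ = [0.0482  1.5394  5.1067  3.3848  3.2736  5.3620]
q=Σ⁻¹𝟙 = [13.4591  21.3138  30.1843  19.4721  15.9756  34.5546]
a=μᵀp=3.057314  b=𝟙ᵀp=18.714692  c=𝟙ᵀq=134.959556  D=ac−b²=62.374075
λ₁=(c·0.171−b)/D = (134.959556·0.171−18.714692)/62.374075 = 0.069955
λ₂=(a−b·0.171)/D = (3.057314−18.714692·0.171)/62.374075 = -0.002291
w* = 0.069955·p + -0.002291·q:
  w_0 = 0.069955·0.0482 + -0.002291·13.4591 = -0.0275  (Qualcomm)
  w_1 = 0.069955·1.5394 + -0.002291·21.3138 = 0.0589  (Raytheon)
  w_2 = 0.069955·5.1067 + -0.002291·30.1843 = 0.2881  (Visa)
  w_3 = 0.069955·3.3848 + -0.002291·19.4721 = 0.1922  (Tesla)
  w_4 = 0.069955·3.2736 + -0.002291·15.9756 = 0.1924  (Pfizer)
  w_5 = 0.069955·5.3620 + -0.002291·34.5546 = 0.2959  (Ford)
Σw_i=1.0000  μᵀw=0.1710
σ²=wᵀΣw=λ₁·μ_p+λ₂ = 0.069955·0.171 + -0.002291 = 0.009671 ≈ 0.0097

0.0097


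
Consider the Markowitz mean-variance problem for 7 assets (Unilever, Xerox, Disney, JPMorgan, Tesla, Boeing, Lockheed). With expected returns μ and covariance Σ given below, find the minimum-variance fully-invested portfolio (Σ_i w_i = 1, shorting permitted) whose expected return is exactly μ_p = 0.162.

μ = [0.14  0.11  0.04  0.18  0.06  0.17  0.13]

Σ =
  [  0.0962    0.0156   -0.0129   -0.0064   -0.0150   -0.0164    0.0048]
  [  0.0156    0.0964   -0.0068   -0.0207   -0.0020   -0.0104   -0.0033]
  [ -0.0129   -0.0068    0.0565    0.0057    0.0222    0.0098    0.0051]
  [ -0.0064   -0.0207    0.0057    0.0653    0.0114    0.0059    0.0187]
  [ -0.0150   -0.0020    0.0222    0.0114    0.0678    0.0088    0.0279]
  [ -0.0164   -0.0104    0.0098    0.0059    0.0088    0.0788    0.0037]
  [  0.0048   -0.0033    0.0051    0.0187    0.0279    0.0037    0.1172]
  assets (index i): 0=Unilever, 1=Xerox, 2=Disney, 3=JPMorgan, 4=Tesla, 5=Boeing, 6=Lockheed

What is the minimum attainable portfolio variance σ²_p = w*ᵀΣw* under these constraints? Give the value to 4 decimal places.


0.0179

p=Σ⁻¹μ = [1.8531  1.8245  0.5112  3.0931  0.1563  2.4499  0.4544]
q=Σ⁻¹𝟙 = [14.5972  14.3764  15.4950  16.6036  7.6493  13.4713  2.7697]
a=μᵀp=1.522274  b=𝟙ᵀp=10.342589  c=𝟙ᵀq=84.962367  D=ac−b²=22.366830
λ₁=(c·0.162−b)/D = (84.962367·0.162−10.342589)/22.366830 = 0.152964
λ₂=(a−b·0.162)/D = (1.522274−10.342589·0.162)/22.366830 = -0.006851
w* = 0.152964·p + -0.006851·q:
  w_0 = 0.152964·1.8531 + -0.006851·14.5972 = 0.1835  (Unilever)
  w_1 = 0.152964·1.8245 + -0.006851·14.3764 = 0.1806  (Xerox)
  w_2 = 0.152964·0.5112 + -0.006851·15.4950 = -0.0279  (Disney)
  w_3 = 0.152964·3.0931 + -0.006851·16.6036 = 0.3594  (JPMorgan)
  w_4 = 0.152964·0.1563 + -0.006851·7.6493 = -0.0285  (Tesla)
  w_5 = 0.152964·2.4499 + -0.006851·13.4713 = 0.2825  (Boeing)
  w_6 = 0.152964·0.4544 + -0.006851·2.7697 = 0.0505  (Lockheed)
Σw_i=1.0000  μᵀw=0.1620
σ²=wᵀΣw=λ₁·μ_p+λ₂ = 0.152964·0.162 + -0.006851 = 0.017930 ≈ 0.0179


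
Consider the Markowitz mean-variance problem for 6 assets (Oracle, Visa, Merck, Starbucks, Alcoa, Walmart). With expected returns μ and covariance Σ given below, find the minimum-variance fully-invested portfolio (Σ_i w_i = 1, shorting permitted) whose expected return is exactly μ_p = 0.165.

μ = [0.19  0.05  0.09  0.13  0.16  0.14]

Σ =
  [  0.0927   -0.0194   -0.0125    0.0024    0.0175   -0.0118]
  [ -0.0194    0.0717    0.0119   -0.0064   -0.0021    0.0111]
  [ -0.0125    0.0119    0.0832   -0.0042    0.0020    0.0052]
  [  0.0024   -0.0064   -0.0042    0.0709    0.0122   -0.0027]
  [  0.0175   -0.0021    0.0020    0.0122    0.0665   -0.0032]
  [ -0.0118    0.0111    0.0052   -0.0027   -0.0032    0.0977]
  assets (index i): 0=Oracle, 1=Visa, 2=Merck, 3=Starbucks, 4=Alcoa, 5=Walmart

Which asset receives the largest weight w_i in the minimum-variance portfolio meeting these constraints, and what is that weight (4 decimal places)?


Oracle (0.3431)

g=Σ⁻¹μ = [2.3055  1.0657  1.2234  1.7177  1.5592  1.6238]
h=Σ⁻¹𝟙 = [14.9541  15.9994  11.8519  14.5753  9.0724  10.2929]
a=μᵀg=1.301539  b=𝟙ᵀg=9.495317  c=𝟙ᵀh=76.746120  D=ac−b²=9.727029
λ₁=(c·0.165−b)/D = (76.746120·0.165−9.495317)/9.727029 = 0.325669
λ₂=(a−b·0.165)/D = (1.301539−9.495317·0.165)/9.727029 = -0.027263
w* = 0.325669·g + -0.027263·h:
  w_0 = 0.325669·2.3055 + -0.027263·14.9541 = 0.3431  (Oracle)
  w_1 = 0.325669·1.0657 + -0.027263·15.9994 = -0.0891  (Visa)
  w_2 = 0.325669·1.2234 + -0.027263·11.8519 = 0.0753  (Merck)
  w_3 = 0.325669·1.7177 + -0.027263·14.5753 = 0.1620  (Starbucks)
  w_4 = 0.325669·1.5592 + -0.027263·9.0724 = 0.2604  (Alcoa)
  w_5 = 0.325669·1.6238 + -0.027263·10.2929 = 0.2482  (Walmart)
Σw_i=1.0000  μᵀw=0.1650
σ²=wᵀΣw=λ₁·μ_p+λ₂ = 0.325669·0.165 + -0.027263 = 0.026472 ≈ 0.0265


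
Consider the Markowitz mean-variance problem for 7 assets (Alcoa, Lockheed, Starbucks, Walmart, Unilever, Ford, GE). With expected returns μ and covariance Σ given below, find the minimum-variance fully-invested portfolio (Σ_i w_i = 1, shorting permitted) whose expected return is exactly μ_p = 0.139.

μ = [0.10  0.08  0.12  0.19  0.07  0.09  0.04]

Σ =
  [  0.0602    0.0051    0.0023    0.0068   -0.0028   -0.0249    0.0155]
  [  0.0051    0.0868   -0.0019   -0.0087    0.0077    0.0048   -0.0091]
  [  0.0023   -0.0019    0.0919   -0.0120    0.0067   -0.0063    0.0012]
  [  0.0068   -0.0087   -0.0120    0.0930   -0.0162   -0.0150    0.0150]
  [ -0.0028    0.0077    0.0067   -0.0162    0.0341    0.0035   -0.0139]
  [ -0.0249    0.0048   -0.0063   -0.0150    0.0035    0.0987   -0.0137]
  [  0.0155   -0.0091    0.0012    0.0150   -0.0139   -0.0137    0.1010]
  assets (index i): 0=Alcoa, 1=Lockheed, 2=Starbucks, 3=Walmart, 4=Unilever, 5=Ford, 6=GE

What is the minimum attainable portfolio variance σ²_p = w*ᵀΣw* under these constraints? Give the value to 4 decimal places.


0.0174

p=Σ⁻¹μ = [2.0223  0.7940  1.5544  2.9506  3.0989  1.8741  0.3812]
q=Σ⁻¹𝟙 = [19.4509  9.4082  11.3948  19.4479  39.0384  18.6344  12.6402]
a=μᵀp=1.413739  b=𝟙ᵀp=12.675618  c=𝟙ᵀq=130.014766  D=ac−b²=23.135654
λ₁=(c·0.139−b)/D = (130.014766·0.139−12.675618)/23.135654 = 0.233252
λ₂=(a−b·0.139)/D = (1.413739−12.675618·0.139)/23.135654 = -0.015049
w* = 0.233252·p + -0.015049·q:
  w_0 = 0.233252·2.0223 + -0.015049·19.4509 = 0.1790  (Alcoa)
  w_1 = 0.233252·0.7940 + -0.015049·9.4082 = 0.0436  (Lockheed)
  w_2 = 0.233252·1.5544 + -0.015049·11.3948 = 0.1911  (Starbucks)
  w_3 = 0.233252·2.9506 + -0.015049·19.4479 = 0.3956  (Walmart)
  w_4 = 0.233252·3.0989 + -0.015049·39.0384 = 0.1353  (Unilever)
  w_5 = 0.233252·1.8741 + -0.015049·18.6344 = 0.1567  (Ford)
  w_6 = 0.233252·0.3812 + -0.015049·12.6402 = -0.1013  (GE)
Σw_i=1.0000  μᵀw=0.1390
σ²=wᵀΣw=λ₁·μ_p+λ₂ = 0.233252·0.139 + -0.015049 = 0.017373 ≈ 0.0174


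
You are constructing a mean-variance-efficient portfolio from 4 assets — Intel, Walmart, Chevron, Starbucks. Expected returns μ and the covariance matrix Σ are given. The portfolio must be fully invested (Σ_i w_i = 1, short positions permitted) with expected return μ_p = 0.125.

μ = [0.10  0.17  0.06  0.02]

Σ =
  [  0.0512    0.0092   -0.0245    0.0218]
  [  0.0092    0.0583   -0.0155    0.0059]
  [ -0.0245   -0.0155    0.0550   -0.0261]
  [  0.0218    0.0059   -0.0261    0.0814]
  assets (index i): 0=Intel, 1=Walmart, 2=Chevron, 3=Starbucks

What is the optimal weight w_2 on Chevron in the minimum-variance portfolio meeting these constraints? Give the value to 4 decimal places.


0.3018

x=Σ⁻¹μ = [2.8661  3.3531  3.4790  0.3506]
y=Σ⁻¹𝟙 = [30.1773  22.9526  46.3506  17.4013]
a=μᵀx=1.072388  b=𝟙ᵀx=10.048729  c=𝟙ᵀy=116.881757  D=ac−b²=24.365637
λ₁=(c·0.125−b)/D = (116.881757·0.125−10.048729)/24.365637 = 0.187210
λ₂=(a−b·0.125)/D = (1.072388−10.048729·0.125)/24.365637 = -0.007539
w* = 0.187210·x + -0.007539·y:
  w_0 = 0.187210·2.8661 + -0.007539·30.1773 = 0.3090  (Intel)
  w_1 = 0.187210·3.3531 + -0.007539·22.9526 = 0.4547  (Walmart)
  w_2 = 0.187210·3.4790 + -0.007539·46.3506 = 0.3018  (Chevron)
  w_3 = 0.187210·0.3506 + -0.007539·17.4013 = -0.0656  (Starbucks)
Σw_i=1.0000  μᵀw=0.1250
σ²=wᵀΣw=λ₁·μ_p+λ₂ = 0.187210·0.125 + -0.007539 = 0.015862 ≈ 0.0159


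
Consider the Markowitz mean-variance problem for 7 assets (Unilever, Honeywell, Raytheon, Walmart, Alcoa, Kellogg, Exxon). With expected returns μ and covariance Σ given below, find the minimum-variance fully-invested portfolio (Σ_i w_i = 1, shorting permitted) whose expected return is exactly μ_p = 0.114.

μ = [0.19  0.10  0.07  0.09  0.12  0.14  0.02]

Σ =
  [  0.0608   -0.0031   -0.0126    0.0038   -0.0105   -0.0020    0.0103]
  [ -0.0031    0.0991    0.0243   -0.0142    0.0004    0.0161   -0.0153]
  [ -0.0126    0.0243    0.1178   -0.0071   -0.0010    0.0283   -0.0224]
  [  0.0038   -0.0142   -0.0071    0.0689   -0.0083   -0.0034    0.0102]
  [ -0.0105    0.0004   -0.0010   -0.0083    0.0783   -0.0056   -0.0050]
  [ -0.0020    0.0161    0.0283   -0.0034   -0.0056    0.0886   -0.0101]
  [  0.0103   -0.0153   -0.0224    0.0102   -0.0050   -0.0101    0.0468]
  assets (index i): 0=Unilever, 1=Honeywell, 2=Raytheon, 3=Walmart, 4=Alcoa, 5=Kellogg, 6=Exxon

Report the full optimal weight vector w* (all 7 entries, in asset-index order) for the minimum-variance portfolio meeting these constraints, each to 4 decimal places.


0.2329  0.1000  0.0775  0.1434  0.1873  0.1147  0.1442

g=Σ⁻¹μ = [3.5698  1.0256  0.6055  1.6685  2.3324  1.5478  0.4864]
h=Σ⁻¹𝟙 = [17.4526  12.6000  11.6619  16.0602  19.4609  10.7179  28.1193]
a=μᵀg=1.479680  b=𝟙ᵀg=11.235942  c=𝟙ᵀh=116.072810  D=ac−b²=45.504202
λ₁=(c·0.114−b)/D = (116.072810·0.114−11.235942)/45.504202 = 0.043872
λ₂=(a−b·0.114)/D = (1.479680−11.235942·0.114)/45.504202 = 0.004368
w* = 0.043872·g + 0.004368·h:
  w_0 = 0.043872·3.5698 + 0.004368·17.4526 = 0.2329  (Unilever)
  w_1 = 0.043872·1.0256 + 0.004368·12.6000 = 0.1000  (Honeywell)
  w_2 = 0.043872·0.6055 + 0.004368·11.6619 = 0.0775  (Raytheon)
  w_3 = 0.043872·1.6685 + 0.004368·16.0602 = 0.1434  (Walmart)
  w_4 = 0.043872·2.3324 + 0.004368·19.4609 = 0.1873  (Alcoa)
  w_5 = 0.043872·1.5478 + 0.004368·10.7179 = 0.1147  (Kellogg)
  w_6 = 0.043872·0.4864 + 0.004368·28.1193 = 0.1442  (Exxon)
Σw_i=1.0000  μᵀw=0.1140
σ²=wᵀΣw=λ₁·μ_p+λ₂ = 0.043872·0.114 + 0.004368 = 0.009370 ≈ 0.0094


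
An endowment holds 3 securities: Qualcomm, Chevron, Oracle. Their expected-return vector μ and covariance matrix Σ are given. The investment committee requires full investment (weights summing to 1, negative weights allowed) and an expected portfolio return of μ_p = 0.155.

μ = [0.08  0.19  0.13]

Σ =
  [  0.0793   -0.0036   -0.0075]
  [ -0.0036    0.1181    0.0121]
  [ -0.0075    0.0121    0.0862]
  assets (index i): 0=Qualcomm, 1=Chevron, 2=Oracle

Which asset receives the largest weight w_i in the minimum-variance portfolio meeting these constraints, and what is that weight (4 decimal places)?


Chevron (0.5323)

p=Σ⁻¹μ = [1.2097  1.5020  1.4025]
q=Σ⁻¹𝟙 = [14.0704  7.6929  11.7453]
a=μᵀp=0.564479  b=𝟙ᵀp=4.114178  c=𝟙ᵀq=33.508639  D=ac−b²=1.988462
λ₁=(c·0.155−b)/D = (33.508639·0.155−4.114178)/1.988462 = 0.542963
λ₂=(a−b·0.155)/D = (0.564479−4.114178·0.155)/1.988462 = -0.036822
w* = 0.542963·p + -0.036822·q:
  w_0 = 0.542963·1.2097 + -0.036822·14.0704 = 0.1387  (Qualcomm)
  w_1 = 0.542963·1.5020 + -0.036822·7.6929 = 0.5323  (Chevron)
  w_2 = 0.542963·1.4025 + -0.036822·11.7453 = 0.3290  (Oracle)
Σw_i=1.0000  μᵀw=0.1550
σ²=wᵀΣw=λ₁·μ_p+λ₂ = 0.542963·0.155 + -0.036822 = 0.047338 ≈ 0.0473


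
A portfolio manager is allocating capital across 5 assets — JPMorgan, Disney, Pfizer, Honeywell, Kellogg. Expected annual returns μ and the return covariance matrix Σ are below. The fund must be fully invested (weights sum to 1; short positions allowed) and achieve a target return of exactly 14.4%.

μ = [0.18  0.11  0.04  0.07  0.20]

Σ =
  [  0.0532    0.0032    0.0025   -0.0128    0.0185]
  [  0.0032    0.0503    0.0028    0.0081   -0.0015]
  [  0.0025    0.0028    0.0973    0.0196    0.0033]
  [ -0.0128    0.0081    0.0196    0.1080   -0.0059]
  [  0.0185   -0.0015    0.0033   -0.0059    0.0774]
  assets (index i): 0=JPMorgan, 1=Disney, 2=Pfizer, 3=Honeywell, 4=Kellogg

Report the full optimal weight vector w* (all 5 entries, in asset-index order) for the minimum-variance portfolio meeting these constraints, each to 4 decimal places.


p=Σ⁻¹μ = [2.7891  1.9169  0.0261  0.9408  2.0251]
q=Σ⁻¹𝟙 = [16.2163  17.2722  7.1968  9.1132  9.7665]
a=μᵀp=1.184812  b=𝟙ᵀp=7.697963  c=𝟙ᵀq=59.564954  D=ac−b²=11.314615
λ₁=(c·0.144−b)/D = (59.564954·0.144−7.697963)/11.314615 = 0.077722
λ₂=(a−b·0.144)/D = (1.184812−7.697963·0.144)/11.314615 = 0.006744
w* = 0.077722·p + 0.006744·q:
  w_0 = 0.077722·2.7891 + 0.006744·16.2163 = 0.3261  (JPMorgan)
  w_1 = 0.077722·1.9169 + 0.006744·17.2722 = 0.2655  (Disney)
  w_2 = 0.077722·0.0261 + 0.006744·7.1968 = 0.0506  (Pfizer)
  w_3 = 0.077722·0.9408 + 0.006744·9.1132 = 0.1346  (Honeywell)
  w_4 = 0.077722·2.0251 + 0.006744·9.7665 = 0.2233  (Kellogg)
Σw_i=1.0000  μᵀw=0.1440
σ²=wᵀΣw=λ₁·μ_p+λ₂ = 0.077722·0.144 + 0.006744 = 0.017936 ≈ 0.0179

0.3261  0.2655  0.0506  0.1346  0.2233


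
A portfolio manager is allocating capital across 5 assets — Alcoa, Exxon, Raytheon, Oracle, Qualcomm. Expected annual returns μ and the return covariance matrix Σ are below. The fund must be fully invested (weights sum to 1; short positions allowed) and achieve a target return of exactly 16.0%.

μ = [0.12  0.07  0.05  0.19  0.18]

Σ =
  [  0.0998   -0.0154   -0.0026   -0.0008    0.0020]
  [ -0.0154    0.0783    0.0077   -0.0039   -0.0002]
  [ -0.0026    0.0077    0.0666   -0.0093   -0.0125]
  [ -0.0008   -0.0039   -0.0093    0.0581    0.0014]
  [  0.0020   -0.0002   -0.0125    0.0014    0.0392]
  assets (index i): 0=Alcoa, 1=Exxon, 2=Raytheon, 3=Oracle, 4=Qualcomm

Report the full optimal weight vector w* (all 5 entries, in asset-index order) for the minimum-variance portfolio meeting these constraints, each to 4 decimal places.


0.0862  0.0405  0.1047  0.3230  0.4457

p=Σ⁻¹μ = [1.3613  1.1442  2.1251  3.5836  5.0779]
q=Σ⁻¹𝟙 = [12.3274  14.0974  22.7295  21.2083  31.4437]
a=μᵀp=1.944600  b=𝟙ᵀp=13.292029  c=𝟙ᵀq=101.806329  D=ac−b²=21.294576
λ₁=(c·0.160−b)/D = (101.806329·0.160−13.292029)/21.294576 = 0.140739
λ₂=(a−b·0.160)/D = (1.944600−13.292029·0.160)/21.294576 = -0.008553
w* = 0.140739·p + -0.008553·q:
  w_0 = 0.140739·1.3613 + -0.008553·12.3274 = 0.0862  (Alcoa)
  w_1 = 0.140739·1.1442 + -0.008553·14.0974 = 0.0405  (Exxon)
  w_2 = 0.140739·2.1251 + -0.008553·22.7295 = 0.1047  (Raytheon)
  w_3 = 0.140739·3.5836 + -0.008553·21.2083 = 0.3230  (Oracle)
  w_4 = 0.140739·5.0779 + -0.008553·31.4437 = 0.4457  (Qualcomm)
Σw_i=1.0000  μᵀw=0.1600
σ²=wᵀΣw=λ₁·μ_p+λ₂ = 0.140739·0.160 + -0.008553 = 0.013966 ≈ 0.0140


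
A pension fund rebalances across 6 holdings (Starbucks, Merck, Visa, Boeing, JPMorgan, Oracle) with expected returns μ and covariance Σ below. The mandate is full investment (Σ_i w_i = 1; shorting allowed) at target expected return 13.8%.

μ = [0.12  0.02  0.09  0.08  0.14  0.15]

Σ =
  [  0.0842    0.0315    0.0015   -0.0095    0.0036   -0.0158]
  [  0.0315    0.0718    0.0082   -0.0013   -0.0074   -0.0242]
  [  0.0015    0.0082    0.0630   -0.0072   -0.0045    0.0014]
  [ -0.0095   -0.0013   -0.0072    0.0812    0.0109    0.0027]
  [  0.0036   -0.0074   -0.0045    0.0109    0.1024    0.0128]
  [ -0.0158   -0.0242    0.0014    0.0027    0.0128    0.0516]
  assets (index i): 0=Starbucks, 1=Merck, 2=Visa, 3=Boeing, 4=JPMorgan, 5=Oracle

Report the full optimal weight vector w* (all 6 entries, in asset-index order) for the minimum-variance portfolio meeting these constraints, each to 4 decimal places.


0.3062  -0.1031  0.1463  0.0892  0.1195  0.4419

u=Σ⁻¹μ = [1.9353  0.5349  1.4249  1.1178  0.8512  3.4421]
v=Σ⁻¹𝟙 = [11.6133  17.6793  14.6474  13.4636  6.2744  28.5690]
a=μᵀu=1.096093  b=𝟙ᵀu=9.306289  c=𝟙ᵀv=92.246923  D=ac−b²=14.504165
λ₁=(c·0.138−b)/D = (92.246923·0.138−9.306289)/14.504165 = 0.236055
λ₂=(a−b·0.138)/D = (1.096093−9.306289·0.138)/14.504165 = -0.012974
w* = 0.236055·u + -0.012974·v:
  w_0 = 0.236055·1.9353 + -0.012974·11.6133 = 0.3062  (Starbucks)
  w_1 = 0.236055·0.5349 + -0.012974·17.6793 = -0.1031  (Merck)
  w_2 = 0.236055·1.4249 + -0.012974·14.6474 = 0.1463  (Visa)
  w_3 = 0.236055·1.1178 + -0.012974·13.4636 = 0.0892  (Boeing)
  w_4 = 0.236055·0.8512 + -0.012974·6.2744 = 0.1195  (JPMorgan)
  w_5 = 0.236055·3.4421 + -0.012974·28.5690 = 0.4419  (Oracle)
Σw_i=1.0000  μᵀw=0.1380
σ²=wᵀΣw=λ₁·μ_p+λ₂ = 0.236055·0.138 + -0.012974 = 0.019602 ≈ 0.0196


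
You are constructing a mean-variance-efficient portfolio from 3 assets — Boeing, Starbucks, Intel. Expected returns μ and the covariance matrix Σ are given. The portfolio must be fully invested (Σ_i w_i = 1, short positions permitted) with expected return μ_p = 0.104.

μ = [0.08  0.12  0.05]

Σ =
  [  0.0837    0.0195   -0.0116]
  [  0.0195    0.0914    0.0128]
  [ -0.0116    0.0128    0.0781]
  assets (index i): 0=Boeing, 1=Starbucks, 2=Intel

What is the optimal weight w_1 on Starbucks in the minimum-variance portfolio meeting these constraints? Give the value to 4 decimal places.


0.6552

g=Σ⁻¹μ = [0.7890  1.0629  0.5832]
h=Σ⁻¹𝟙 = [12.3380  6.4059  13.5868]
a=μᵀg=0.219828  b=𝟙ᵀg=2.435085  c=𝟙ᵀh=32.330655  D=ac−b²=1.177528
λ₁=(c·0.104−b)/D = (32.330655·0.104−2.435085)/1.177528 = 0.787499
λ₂=(a−b·0.104)/D = (0.219828−2.435085·0.104)/1.177528 = -0.028383
w* = 0.787499·g + -0.028383·h:
  w_0 = 0.787499·0.7890 + -0.028383·12.3380 = 0.2711  (Boeing)
  w_1 = 0.787499·1.0629 + -0.028383·6.4059 = 0.6552  (Starbucks)
  w_2 = 0.787499·0.5832 + -0.028383·13.5868 = 0.0736  (Intel)
Σw_i=1.0000  μᵀw=0.1040
σ²=wᵀΣw=λ₁·μ_p+λ₂ = 0.787499·0.104 + -0.028383 = 0.053517 ≈ 0.0535


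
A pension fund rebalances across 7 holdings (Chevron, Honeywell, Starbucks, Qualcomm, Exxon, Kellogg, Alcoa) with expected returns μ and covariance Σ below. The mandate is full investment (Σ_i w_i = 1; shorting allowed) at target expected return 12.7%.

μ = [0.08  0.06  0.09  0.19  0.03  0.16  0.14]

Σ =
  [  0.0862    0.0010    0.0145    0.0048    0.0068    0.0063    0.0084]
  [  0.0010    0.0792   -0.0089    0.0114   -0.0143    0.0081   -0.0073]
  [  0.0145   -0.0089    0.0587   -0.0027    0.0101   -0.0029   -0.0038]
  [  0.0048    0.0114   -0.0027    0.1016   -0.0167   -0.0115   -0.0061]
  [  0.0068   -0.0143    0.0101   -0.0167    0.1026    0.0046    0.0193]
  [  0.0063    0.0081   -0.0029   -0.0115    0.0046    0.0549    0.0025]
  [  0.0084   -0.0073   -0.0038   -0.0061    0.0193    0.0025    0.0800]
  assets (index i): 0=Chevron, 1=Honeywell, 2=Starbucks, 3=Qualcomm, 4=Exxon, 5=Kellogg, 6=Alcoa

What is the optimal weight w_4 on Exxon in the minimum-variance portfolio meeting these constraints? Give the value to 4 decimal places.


0.0569

g=Σ⁻¹μ = [0.0164  0.4837  1.9987  2.3698  0.0295  3.3516  1.9562]
h=Σ⁻¹𝟙 = [4.3419  13.6792  18.8860  12.7903  8.4122  18.0980  12.5697]
a=μᵀg=1.471479  b=𝟙ᵀg=10.205803  c=𝟙ᵀh=88.777290  D=ac−b²=26.475546
λ₁=(c·0.127−b)/D = (88.777290·0.127−10.205803)/26.475546 = 0.040374
λ₂=(a−b·0.127)/D = (1.471479−10.205803·0.127)/26.475546 = 0.006623
w* = 0.040374·g + 0.006623·h:
  w_0 = 0.040374·0.0164 + 0.006623·4.3419 = 0.0294  (Chevron)
  w_1 = 0.040374·0.4837 + 0.006623·13.6792 = 0.1101  (Honeywell)
  w_2 = 0.040374·1.9987 + 0.006623·18.8860 = 0.2058  (Starbucks)
  w_3 = 0.040374·2.3698 + 0.006623·12.7903 = 0.1804  (Qualcomm)
  w_4 = 0.040374·0.0295 + 0.006623·8.4122 = 0.0569  (Exxon)
  w_5 = 0.040374·3.3516 + 0.006623·18.0980 = 0.2552  (Kellogg)
  w_6 = 0.040374·1.9562 + 0.006623·12.5697 = 0.1622  (Alcoa)
Σw_i=1.0000  μᵀw=0.1270
σ²=wᵀΣw=λ₁·μ_p+λ₂ = 0.040374·0.127 + 0.006623 = 0.011750 ≈ 0.0118


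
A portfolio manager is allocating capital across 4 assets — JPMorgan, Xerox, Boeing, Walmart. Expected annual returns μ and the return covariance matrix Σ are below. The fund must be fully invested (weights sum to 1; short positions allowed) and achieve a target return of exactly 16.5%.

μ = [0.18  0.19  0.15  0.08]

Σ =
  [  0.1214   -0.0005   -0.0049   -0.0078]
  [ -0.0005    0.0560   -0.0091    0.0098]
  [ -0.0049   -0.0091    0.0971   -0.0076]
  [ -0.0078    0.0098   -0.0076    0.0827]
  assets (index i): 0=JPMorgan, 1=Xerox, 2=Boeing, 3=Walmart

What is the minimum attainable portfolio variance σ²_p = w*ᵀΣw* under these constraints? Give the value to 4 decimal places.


0.0202

x=Σ⁻¹μ = [1.6363  3.5830  2.0323  0.8839]
y=Σ⁻¹𝟙 = [9.6304  18.0063  13.4192  12.0997]
a=μᵀx=1.350870  b=𝟙ᵀx=8.135528  c=𝟙ᵀy=53.155592  D=ac−b²=5.619450
λ₁=(c·0.165−b)/D = (53.155592·0.165−8.135528)/5.619450 = 0.113026
λ₂=(a−b·0.165)/D = (1.350870−8.135528·0.165)/5.619450 = 0.001514
w* = 0.113026·x + 0.001514·y:
  w_0 = 0.113026·1.6363 + 0.001514·9.6304 = 0.1995  (JPMorgan)
  w_1 = 0.113026·3.5830 + 0.001514·18.0063 = 0.4322  (Xerox)
  w_2 = 0.113026·2.0323 + 0.001514·13.4192 = 0.2500  (Boeing)
  w_3 = 0.113026·0.8839 + 0.001514·12.0997 = 0.1182  (Walmart)
Σw_i=1.0000  μᵀw=0.1650
σ²=wᵀΣw=λ₁·μ_p+λ₂ = 0.113026·0.165 + 0.001514 = 0.020163 ≈ 0.0202


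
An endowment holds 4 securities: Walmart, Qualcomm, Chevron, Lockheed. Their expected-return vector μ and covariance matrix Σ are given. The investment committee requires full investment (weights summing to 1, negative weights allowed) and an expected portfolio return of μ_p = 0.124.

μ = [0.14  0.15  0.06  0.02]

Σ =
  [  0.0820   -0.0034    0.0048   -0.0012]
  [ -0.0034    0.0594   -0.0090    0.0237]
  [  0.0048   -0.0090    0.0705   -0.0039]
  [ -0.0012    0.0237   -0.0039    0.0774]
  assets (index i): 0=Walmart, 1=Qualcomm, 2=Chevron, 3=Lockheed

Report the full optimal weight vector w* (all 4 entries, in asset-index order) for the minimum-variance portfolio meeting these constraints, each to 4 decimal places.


0.2875  0.4591  0.2455  0.0079

u=Σ⁻¹μ = [1.7606  3.0241  1.0848  -0.5856]
v=Σ⁻¹𝟙 = [12.0715  16.3951  15.9473  8.8904]
a=μᵀu=0.753475  b=𝟙ᵀu=5.283917  c=𝟙ᵀv=53.304283  D=ac−b²=12.243657
λ₁=(c·0.124−b)/D = (53.304283·0.124−5.283917)/12.243657 = 0.108286
λ₂=(a−b·0.124)/D = (0.753475−5.283917·0.124)/12.243657 = 0.008026
w* = 0.108286·u + 0.008026·v:
  w_0 = 0.108286·1.7606 + 0.008026·12.0715 = 0.2875  (Walmart)
  w_1 = 0.108286·3.0241 + 0.008026·16.3951 = 0.4591  (Qualcomm)
  w_2 = 0.108286·1.0848 + 0.008026·15.9473 = 0.2455  (Chevron)
  w_3 = 0.108286·-0.5856 + 0.008026·8.8904 = 0.0079  (Lockheed)
Σw_i=1.0000  μᵀw=0.1240
σ²=wᵀΣw=λ₁·μ_p+λ₂ = 0.108286·0.124 + 0.008026 = 0.021454 ≈ 0.0215


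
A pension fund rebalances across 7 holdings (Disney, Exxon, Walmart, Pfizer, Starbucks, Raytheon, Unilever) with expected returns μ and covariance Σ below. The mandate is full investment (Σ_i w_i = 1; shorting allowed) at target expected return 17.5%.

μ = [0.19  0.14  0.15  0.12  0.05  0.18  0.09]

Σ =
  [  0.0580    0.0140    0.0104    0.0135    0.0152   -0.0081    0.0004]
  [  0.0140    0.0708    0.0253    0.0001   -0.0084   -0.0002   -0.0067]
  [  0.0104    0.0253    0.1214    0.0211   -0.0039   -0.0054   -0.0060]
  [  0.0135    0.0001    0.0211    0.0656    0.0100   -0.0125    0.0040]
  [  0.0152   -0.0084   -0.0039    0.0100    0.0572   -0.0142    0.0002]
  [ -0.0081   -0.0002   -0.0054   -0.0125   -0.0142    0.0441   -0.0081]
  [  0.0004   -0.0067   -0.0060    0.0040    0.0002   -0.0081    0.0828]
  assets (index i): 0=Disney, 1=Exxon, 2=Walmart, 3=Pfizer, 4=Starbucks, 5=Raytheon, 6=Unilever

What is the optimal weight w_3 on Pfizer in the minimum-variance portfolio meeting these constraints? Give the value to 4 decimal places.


x=Σ⁻¹μ = [2.7615  1.5245  0.7729  1.8110  1.5933  6.0386  1.7524]
y=Σ⁻¹𝟙 = [8.0536  15.3515  5.2358  14.6651  25.3280  40.2692  16.8297]
a=μᵀx=2.395690  b=𝟙ᵀx=16.254110  c=𝟙ᵀy=125.732954  D=ac−b²=37.021120
λ₁=(c·0.175−b)/D = (125.732954·0.175−16.254110)/37.021120 = 0.155294
λ₂=(a−b·0.175)/D = (2.395690−16.254110·0.175)/37.021120 = -0.012122
w* = 0.155294·x + -0.012122·y:
  w_0 = 0.155294·2.7615 + -0.012122·8.0536 = 0.3312  (Disney)
  w_1 = 0.155294·1.5245 + -0.012122·15.3515 = 0.0507  (Exxon)
  w_2 = 0.155294·0.7729 + -0.012122·5.2358 = 0.0566  (Walmart)
  w_3 = 0.155294·1.8110 + -0.012122·14.6651 = 0.1035  (Pfizer)
  w_4 = 0.155294·1.5933 + -0.012122·25.3280 = -0.0596  (Starbucks)
  w_5 = 0.155294·6.0386 + -0.012122·40.2692 = 0.4496  (Raytheon)
  w_6 = 0.155294·1.7524 + -0.012122·16.8297 = 0.0681  (Unilever)
Σw_i=1.0000  μᵀw=0.1750
σ²=wᵀΣw=λ₁·μ_p+λ₂ = 0.155294·0.175 + -0.012122 = 0.015054 ≈ 0.0151

0.1035
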